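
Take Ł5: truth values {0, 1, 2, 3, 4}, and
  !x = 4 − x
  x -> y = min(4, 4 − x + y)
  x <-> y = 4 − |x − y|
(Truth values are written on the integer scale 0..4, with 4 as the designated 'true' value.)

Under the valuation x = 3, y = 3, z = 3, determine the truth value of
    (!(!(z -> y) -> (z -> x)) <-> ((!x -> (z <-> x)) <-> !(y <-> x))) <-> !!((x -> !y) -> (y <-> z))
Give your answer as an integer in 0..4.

z -> y = 3 -> 3 = 4
!(z -> y) = !4 = 0
z -> x = 3 -> 3 = 4
!(z -> y) -> (z -> x) = 0 -> 4 = 4
!(!(z -> y) -> (z -> x)) = !4 = 0
!x = !3 = 1
z <-> x = 3 <-> 3 = 4
!x -> (z <-> x) = 1 -> 4 = 4
y <-> x = 3 <-> 3 = 4
!(y <-> x) = !4 = 0
(!x -> (z <-> x)) <-> !(y <-> x) = 4 <-> 0 = 0
!(!(z -> y) -> (z -> x)) <-> ((!x -> (z <-> x)) <-> !(y <-> x)) = 0 <-> 0 = 4
!y = !3 = 1
x -> !y = 3 -> 1 = 2
y <-> z = 3 <-> 3 = 4
(x -> !y) -> (y <-> z) = 2 -> 4 = 4
!((x -> !y) -> (y <-> z)) = !4 = 0
!!((x -> !y) -> (y <-> z)) = !0 = 4
(!(!(z -> y) -> (z -> x)) <-> ((!x -> (z <-> x)) <-> !(y <-> x))) <-> !!((x -> !y) -> (y <-> z)) = 4 <-> 4 = 4

4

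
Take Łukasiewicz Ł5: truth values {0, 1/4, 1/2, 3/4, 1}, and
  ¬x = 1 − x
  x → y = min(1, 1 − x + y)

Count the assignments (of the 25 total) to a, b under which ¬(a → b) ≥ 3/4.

3

value 1: 1 assignment (counts)
value 3/4: 2 assignments (counts)
value 1/2: 3 assignments
value 1/4: 4 assignments
value 0: 15 assignments
So 3 of the 25 assignments meet the threshold.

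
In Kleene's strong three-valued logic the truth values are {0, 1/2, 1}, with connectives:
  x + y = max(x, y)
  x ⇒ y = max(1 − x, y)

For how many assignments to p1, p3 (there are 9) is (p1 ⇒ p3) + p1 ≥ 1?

7

p1 = 0, p3 = 0 ↦ 1  ≥
p1 = 0, p3 = 1/2 ↦ 1  ≥
p1 = 0, p3 = 1 ↦ 1  ≥
p1 = 1/2, p3 = 0 ↦ 1/2  <
p1 = 1/2, p3 = 1/2 ↦ 1/2  <
p1 = 1/2, p3 = 1 ↦ 1  ≥
p1 = 1, p3 = 0 ↦ 1  ≥
p1 = 1, p3 = 1/2 ↦ 1  ≥
p1 = 1, p3 = 1 ↦ 1  ≥
So 7 of the 9 assignments meet the threshold.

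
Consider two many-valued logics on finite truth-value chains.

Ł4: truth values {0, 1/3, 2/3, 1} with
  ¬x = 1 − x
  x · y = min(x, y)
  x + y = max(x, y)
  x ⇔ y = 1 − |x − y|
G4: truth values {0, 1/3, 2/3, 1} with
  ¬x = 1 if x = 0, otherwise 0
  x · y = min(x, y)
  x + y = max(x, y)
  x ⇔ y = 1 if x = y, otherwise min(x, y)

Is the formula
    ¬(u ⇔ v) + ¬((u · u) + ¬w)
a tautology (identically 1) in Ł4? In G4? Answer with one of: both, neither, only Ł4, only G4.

neither

In Ł4: at u = 0, v = 0, w = 0 the value is 0 — not a tautology.
In G4: at u = 0, v = 0, w = 0 the value is 0 — not a tautology.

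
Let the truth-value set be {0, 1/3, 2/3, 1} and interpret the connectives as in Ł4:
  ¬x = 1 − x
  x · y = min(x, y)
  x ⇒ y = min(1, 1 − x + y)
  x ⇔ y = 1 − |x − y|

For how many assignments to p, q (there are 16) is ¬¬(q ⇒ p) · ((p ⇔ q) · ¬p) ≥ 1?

1

p = 0, q = 0 ↦ 1  ≥
p = 0, q = 1/3 ↦ 2/3  <
p = 0, q = 2/3 ↦ 1/3  <
p = 0, q = 1 ↦ 0  <
p = 1/3, q = 0 ↦ 2/3  <
p = 1/3, q = 1/3 ↦ 2/3  <
p = 1/3, q = 2/3 ↦ 2/3  <
p = 1/3, q = 1 ↦ 1/3  <
p = 2/3, q = 0 ↦ 1/3  <
p = 2/3, q = 1/3 ↦ 1/3  <
p = 2/3, q = 2/3 ↦ 1/3  <
p = 2/3, q = 1 ↦ 1/3  <
p = 1, q = 0 ↦ 0  <
p = 1, q = 1/3 ↦ 0  <
p = 1, q = 2/3 ↦ 0  <
p = 1, q = 1 ↦ 0  <
So 1 of the 16 assignments meets the threshold.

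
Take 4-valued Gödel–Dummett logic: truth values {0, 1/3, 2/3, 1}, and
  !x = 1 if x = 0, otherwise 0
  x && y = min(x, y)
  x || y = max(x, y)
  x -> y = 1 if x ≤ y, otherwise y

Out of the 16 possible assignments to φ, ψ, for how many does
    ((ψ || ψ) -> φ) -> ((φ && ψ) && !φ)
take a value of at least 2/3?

3

φ = 0, ψ = 0 ↦ 0  <
φ = 0, ψ = 1/3 ↦ 1  ≥
φ = 0, ψ = 2/3 ↦ 1  ≥
φ = 0, ψ = 1 ↦ 1  ≥
φ = 1/3, ψ = 0 ↦ 0  <
φ = 1/3, ψ = 1/3 ↦ 0  <
φ = 1/3, ψ = 2/3 ↦ 0  <
φ = 1/3, ψ = 1 ↦ 0  <
φ = 2/3, ψ = 0 ↦ 0  <
φ = 2/3, ψ = 1/3 ↦ 0  <
φ = 2/3, ψ = 2/3 ↦ 0  <
φ = 2/3, ψ = 1 ↦ 0  <
φ = 1, ψ = 0 ↦ 0  <
φ = 1, ψ = 1/3 ↦ 0  <
φ = 1, ψ = 2/3 ↦ 0  <
φ = 1, ψ = 1 ↦ 0  <
So 3 of the 16 assignments meet the threshold.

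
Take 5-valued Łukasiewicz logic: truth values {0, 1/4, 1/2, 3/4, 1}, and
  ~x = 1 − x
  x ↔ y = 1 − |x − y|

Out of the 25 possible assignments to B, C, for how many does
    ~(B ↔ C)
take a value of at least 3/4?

value 1: 2 assignments (counts)
value 3/4: 4 assignments (counts)
value 1/2: 6 assignments
value 1/4: 8 assignments
value 0: 5 assignments
So 6 of the 25 assignments meet the threshold.

6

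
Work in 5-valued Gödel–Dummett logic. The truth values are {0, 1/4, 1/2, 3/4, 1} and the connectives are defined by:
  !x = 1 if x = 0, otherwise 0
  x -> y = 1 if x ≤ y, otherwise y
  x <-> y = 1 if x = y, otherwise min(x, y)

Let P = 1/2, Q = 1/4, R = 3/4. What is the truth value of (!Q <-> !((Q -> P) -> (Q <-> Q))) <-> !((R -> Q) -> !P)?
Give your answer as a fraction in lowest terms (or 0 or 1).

!Q = !1/4 = 0
Q -> P = 1/4 -> 1/2 = 1
Q <-> Q = 1/4 <-> 1/4 = 1
(Q -> P) -> (Q <-> Q) = 1 -> 1 = 1
!((Q -> P) -> (Q <-> Q)) = !1 = 0
!Q <-> !((Q -> P) -> (Q <-> Q)) = 0 <-> 0 = 1
R -> Q = 3/4 -> 1/4 = 1/4
!P = !1/2 = 0
(R -> Q) -> !P = 1/4 -> 0 = 0
!((R -> Q) -> !P) = !0 = 1
(!Q <-> !((Q -> P) -> (Q <-> Q))) <-> !((R -> Q) -> !P) = 1 <-> 1 = 1

1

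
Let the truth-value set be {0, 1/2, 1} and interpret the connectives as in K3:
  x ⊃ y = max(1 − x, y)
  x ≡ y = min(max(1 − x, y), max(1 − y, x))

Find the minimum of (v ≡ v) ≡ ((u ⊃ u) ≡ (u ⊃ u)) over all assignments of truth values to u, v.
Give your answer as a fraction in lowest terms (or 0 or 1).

Take u = 0, v = 1/2:
v ≡ v = 1/2 ≡ 1/2 = 1/2
u ⊃ u = 0 ⊃ 0 = 1
u ⊃ u = 0 ⊃ 0 = 1
(u ⊃ u) ≡ (u ⊃ u) = 1 ≡ 1 = 1
(v ≡ v) ≡ ((u ⊃ u) ≡ (u ⊃ u)) = 1/2 ≡ 1 = 1/2
No assignment yields a value below 1/2, so this is the minimum.

1/2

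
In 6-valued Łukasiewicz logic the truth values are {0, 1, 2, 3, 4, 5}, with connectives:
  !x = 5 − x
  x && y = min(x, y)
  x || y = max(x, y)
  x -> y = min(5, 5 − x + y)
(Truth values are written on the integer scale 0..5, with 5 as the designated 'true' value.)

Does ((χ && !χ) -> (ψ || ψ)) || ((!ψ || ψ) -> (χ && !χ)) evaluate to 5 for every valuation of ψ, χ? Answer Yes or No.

Counterexample: take ψ = 0, χ = 1.
!χ = !1 = 4
χ && !χ = 1 && 4 = 1
ψ || ψ = 0 || 0 = 0
(χ && !χ) -> (ψ || ψ) = 1 -> 0 = 4
!ψ = !0 = 5
!ψ || ψ = 5 || 0 = 5
!χ = !1 = 4
χ && !χ = 1 && 4 = 1
(!ψ || ψ) -> (χ && !χ) = 5 -> 1 = 1
((χ && !χ) -> (ψ || ψ)) || ((!ψ || ψ) -> (χ && !χ)) = 4 || 1 = 4
This gives 4 ≠ 5.

No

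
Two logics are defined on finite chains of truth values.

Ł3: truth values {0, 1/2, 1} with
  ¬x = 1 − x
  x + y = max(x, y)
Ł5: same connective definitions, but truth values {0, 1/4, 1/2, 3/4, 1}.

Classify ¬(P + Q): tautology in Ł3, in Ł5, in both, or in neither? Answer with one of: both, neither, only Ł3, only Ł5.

In Ł3: at P = 0, Q = 1/2 the value is 1/2 — not a tautology.
In Ł5: at P = 0, Q = 1/4 the value is 3/4 — not a tautology.

neither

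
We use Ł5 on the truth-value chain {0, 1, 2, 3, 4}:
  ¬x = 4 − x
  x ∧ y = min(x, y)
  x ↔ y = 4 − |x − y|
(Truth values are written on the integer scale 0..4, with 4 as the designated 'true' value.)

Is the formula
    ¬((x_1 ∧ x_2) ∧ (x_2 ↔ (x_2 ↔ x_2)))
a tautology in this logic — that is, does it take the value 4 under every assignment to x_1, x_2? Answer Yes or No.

No

Counterexample: take x_1 = 1, x_2 = 1.
x_1 ∧ x_2 = 1 ∧ 1 = 1
x_2 ↔ x_2 = 1 ↔ 1 = 4
x_2 ↔ (x_2 ↔ x_2) = 1 ↔ 4 = 1
(x_1 ∧ x_2) ∧ (x_2 ↔ (x_2 ↔ x_2)) = 1 ∧ 1 = 1
¬((x_1 ∧ x_2) ∧ (x_2 ↔ (x_2 ↔ x_2))) = ¬1 = 3
This gives 3 ≠ 4.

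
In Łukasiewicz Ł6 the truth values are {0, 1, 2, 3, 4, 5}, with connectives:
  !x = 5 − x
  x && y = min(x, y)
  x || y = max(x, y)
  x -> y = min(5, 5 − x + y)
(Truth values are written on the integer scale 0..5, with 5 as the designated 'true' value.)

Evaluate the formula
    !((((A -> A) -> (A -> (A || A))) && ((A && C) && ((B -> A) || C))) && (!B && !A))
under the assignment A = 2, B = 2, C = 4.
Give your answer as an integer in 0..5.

3

A -> A = 2 -> 2 = 5
A || A = 2 || 2 = 2
A -> (A || A) = 2 -> 2 = 5
(A -> A) -> (A -> (A || A)) = 5 -> 5 = 5
A && C = 2 && 4 = 2
B -> A = 2 -> 2 = 5
(B -> A) || C = 5 || 4 = 5
(A && C) && ((B -> A) || C) = 2 && 5 = 2
((A -> A) -> (A -> (A || A))) && ((A && C) && ((B -> A) || C)) = 5 && 2 = 2
!B = !2 = 3
!A = !2 = 3
!B && !A = 3 && 3 = 3
(((A -> A) -> (A -> (A || A))) && ((A && C) && ((B -> A) || C))) && (!B && !A) = 2 && 3 = 2
!((((A -> A) -> (A -> (A || A))) && ((A && C) && ((B -> A) || C))) && (!B && !A)) = !2 = 3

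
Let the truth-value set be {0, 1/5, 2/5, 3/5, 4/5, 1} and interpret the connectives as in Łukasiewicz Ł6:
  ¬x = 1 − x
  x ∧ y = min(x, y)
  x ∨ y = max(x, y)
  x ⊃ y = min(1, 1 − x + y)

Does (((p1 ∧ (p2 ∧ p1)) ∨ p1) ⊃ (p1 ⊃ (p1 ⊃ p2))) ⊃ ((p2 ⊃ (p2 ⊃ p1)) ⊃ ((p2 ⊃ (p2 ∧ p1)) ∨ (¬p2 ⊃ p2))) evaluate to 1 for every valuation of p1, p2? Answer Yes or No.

Counterexample: take p1 = 0, p2 = 1/5.
p2 ∧ p1 = 1/5 ∧ 0 = 0
p1 ∧ (p2 ∧ p1) = 0 ∧ 0 = 0
(p1 ∧ (p2 ∧ p1)) ∨ p1 = 0 ∨ 0 = 0
p1 ⊃ p2 = 0 ⊃ 1/5 = 1
p1 ⊃ (p1 ⊃ p2) = 0 ⊃ 1 = 1
((p1 ∧ (p2 ∧ p1)) ∨ p1) ⊃ (p1 ⊃ (p1 ⊃ p2)) = 0 ⊃ 1 = 1
p2 ⊃ p1 = 1/5 ⊃ 0 = 4/5
p2 ⊃ (p2 ⊃ p1) = 1/5 ⊃ 4/5 = 1
p2 ∧ p1 = 1/5 ∧ 0 = 0
p2 ⊃ (p2 ∧ p1) = 1/5 ⊃ 0 = 4/5
¬p2 = ¬1/5 = 4/5
¬p2 ⊃ p2 = 4/5 ⊃ 1/5 = 2/5
(p2 ⊃ (p2 ∧ p1)) ∨ (¬p2 ⊃ p2) = 4/5 ∨ 2/5 = 4/5
(p2 ⊃ (p2 ⊃ p1)) ⊃ ((p2 ⊃ (p2 ∧ p1)) ∨ (¬p2 ⊃ p2)) = 1 ⊃ 4/5 = 4/5
(((p1 ∧ (p2 ∧ p1)) ∨ p1) ⊃ (p1 ⊃ (p1 ⊃ p2))) ⊃ ((p2 ⊃ (p2 ⊃ p1)) ⊃ ((p2 ⊃ (p2 ∧ p1)) ∨ (¬p2 ⊃ p2))) = 1 ⊃ 4/5 = 4/5
This gives 4/5 ≠ 1.

No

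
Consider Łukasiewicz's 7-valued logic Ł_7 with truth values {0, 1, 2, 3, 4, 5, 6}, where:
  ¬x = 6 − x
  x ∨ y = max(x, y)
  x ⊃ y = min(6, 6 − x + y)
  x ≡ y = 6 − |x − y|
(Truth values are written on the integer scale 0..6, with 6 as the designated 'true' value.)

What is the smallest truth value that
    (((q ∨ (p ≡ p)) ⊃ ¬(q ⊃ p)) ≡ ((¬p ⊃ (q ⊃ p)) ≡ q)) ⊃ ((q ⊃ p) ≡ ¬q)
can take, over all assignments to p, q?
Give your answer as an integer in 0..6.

4

Take p = 2, q = 6:
p ≡ p = 2 ≡ 2 = 6
q ∨ (p ≡ p) = 6 ∨ 6 = 6
q ⊃ p = 6 ⊃ 2 = 2
¬(q ⊃ p) = ¬2 = 4
(q ∨ (p ≡ p)) ⊃ ¬(q ⊃ p) = 6 ⊃ 4 = 4
¬p = ¬2 = 4
q ⊃ p = 6 ⊃ 2 = 2
¬p ⊃ (q ⊃ p) = 4 ⊃ 2 = 4
(¬p ⊃ (q ⊃ p)) ≡ q = 4 ≡ 6 = 4
((q ∨ (p ≡ p)) ⊃ ¬(q ⊃ p)) ≡ ((¬p ⊃ (q ⊃ p)) ≡ q) = 4 ≡ 4 = 6
q ⊃ p = 6 ⊃ 2 = 2
¬q = ¬6 = 0
(q ⊃ p) ≡ ¬q = 2 ≡ 0 = 4
(((q ∨ (p ≡ p)) ⊃ ¬(q ⊃ p)) ≡ ((¬p ⊃ (q ⊃ p)) ≡ q)) ⊃ ((q ⊃ p) ≡ ¬q) = 6 ⊃ 4 = 4
No assignment yields a value below 4, so this is the minimum.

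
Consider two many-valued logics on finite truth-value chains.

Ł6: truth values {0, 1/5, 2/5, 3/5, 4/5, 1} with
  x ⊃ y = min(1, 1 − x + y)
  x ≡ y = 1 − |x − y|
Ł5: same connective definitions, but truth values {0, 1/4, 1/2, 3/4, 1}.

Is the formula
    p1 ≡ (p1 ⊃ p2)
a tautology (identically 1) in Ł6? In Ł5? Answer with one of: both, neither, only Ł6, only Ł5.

In Ł6: at p1 = 0, p2 = 0 the value is 0 — not a tautology.
In Ł5: at p1 = 0, p2 = 0 the value is 0 — not a tautology.

neither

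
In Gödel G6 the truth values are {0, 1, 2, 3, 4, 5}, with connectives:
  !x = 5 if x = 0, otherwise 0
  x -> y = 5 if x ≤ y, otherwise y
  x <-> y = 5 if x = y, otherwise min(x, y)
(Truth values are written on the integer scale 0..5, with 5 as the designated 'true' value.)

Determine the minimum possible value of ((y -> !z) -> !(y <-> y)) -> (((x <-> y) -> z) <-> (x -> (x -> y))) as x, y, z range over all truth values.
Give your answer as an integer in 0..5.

Take x = 1, y = 1, z = 1:
!z = !1 = 0
y -> !z = 1 -> 0 = 0
y <-> y = 1 <-> 1 = 5
!(y <-> y) = !5 = 0
(y -> !z) -> !(y <-> y) = 0 -> 0 = 5
x <-> y = 1 <-> 1 = 5
(x <-> y) -> z = 5 -> 1 = 1
x -> y = 1 -> 1 = 5
x -> (x -> y) = 1 -> 5 = 5
((x <-> y) -> z) <-> (x -> (x -> y)) = 1 <-> 5 = 1
((y -> !z) -> !(y <-> y)) -> (((x <-> y) -> z) <-> (x -> (x -> y))) = 5 -> 1 = 1
No assignment yields a value below 1, so this is the minimum.

1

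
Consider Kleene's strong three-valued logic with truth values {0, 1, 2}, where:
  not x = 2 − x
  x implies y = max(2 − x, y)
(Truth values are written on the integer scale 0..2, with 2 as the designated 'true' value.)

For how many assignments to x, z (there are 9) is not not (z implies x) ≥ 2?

5

x = 0, z = 0 ↦ 2  ≥
x = 0, z = 1 ↦ 1  <
x = 0, z = 2 ↦ 0  <
x = 1, z = 0 ↦ 2  ≥
x = 1, z = 1 ↦ 1  <
x = 1, z = 2 ↦ 1  <
x = 2, z = 0 ↦ 2  ≥
x = 2, z = 1 ↦ 2  ≥
x = 2, z = 2 ↦ 2  ≥
So 5 of the 9 assignments meet the threshold.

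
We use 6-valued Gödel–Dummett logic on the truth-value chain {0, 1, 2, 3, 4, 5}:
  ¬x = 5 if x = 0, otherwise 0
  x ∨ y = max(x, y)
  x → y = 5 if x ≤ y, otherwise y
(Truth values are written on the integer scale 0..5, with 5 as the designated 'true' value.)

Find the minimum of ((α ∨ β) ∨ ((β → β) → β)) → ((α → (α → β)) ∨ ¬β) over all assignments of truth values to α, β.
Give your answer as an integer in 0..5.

Take α = 2, β = 1:
α ∨ β = 2 ∨ 1 = 2
β → β = 1 → 1 = 5
(β → β) → β = 5 → 1 = 1
(α ∨ β) ∨ ((β → β) → β) = 2 ∨ 1 = 2
α → β = 2 → 1 = 1
α → (α → β) = 2 → 1 = 1
¬β = ¬1 = 0
(α → (α → β)) ∨ ¬β = 1 ∨ 0 = 1
((α ∨ β) ∨ ((β → β) → β)) → ((α → (α → β)) ∨ ¬β) = 2 → 1 = 1
No assignment yields a value below 1, so this is the minimum.

1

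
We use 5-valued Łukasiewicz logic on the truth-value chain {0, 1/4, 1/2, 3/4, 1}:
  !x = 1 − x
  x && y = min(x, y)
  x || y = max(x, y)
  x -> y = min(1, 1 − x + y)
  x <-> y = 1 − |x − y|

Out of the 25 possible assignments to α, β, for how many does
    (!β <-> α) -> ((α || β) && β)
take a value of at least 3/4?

value 1: 13 assignments (counts)
value 3/4: 5 assignments (counts)
value 1/2: 4 assignments
value 1/4: 2 assignments
value 0: 1 assignment
So 18 of the 25 assignments meet the threshold.

18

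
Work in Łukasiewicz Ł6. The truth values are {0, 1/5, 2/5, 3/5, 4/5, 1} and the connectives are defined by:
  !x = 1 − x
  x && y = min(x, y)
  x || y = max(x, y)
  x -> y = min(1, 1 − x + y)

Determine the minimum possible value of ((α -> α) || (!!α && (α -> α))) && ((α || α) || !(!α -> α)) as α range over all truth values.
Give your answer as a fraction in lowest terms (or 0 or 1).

Take α = 2/5:
α -> α = 2/5 -> 2/5 = 1
!α = !2/5 = 3/5
!!α = !3/5 = 2/5
α -> α = 2/5 -> 2/5 = 1
!!α && (α -> α) = 2/5 && 1 = 2/5
(α -> α) || (!!α && (α -> α)) = 1 || 2/5 = 1
α || α = 2/5 || 2/5 = 2/5
!α = !2/5 = 3/5
!α -> α = 3/5 -> 2/5 = 4/5
!(!α -> α) = !4/5 = 1/5
(α || α) || !(!α -> α) = 2/5 || 1/5 = 2/5
((α -> α) || (!!α && (α -> α))) && ((α || α) || !(!α -> α)) = 1 && 2/5 = 2/5
No assignment yields a value below 2/5, so this is the minimum.

2/5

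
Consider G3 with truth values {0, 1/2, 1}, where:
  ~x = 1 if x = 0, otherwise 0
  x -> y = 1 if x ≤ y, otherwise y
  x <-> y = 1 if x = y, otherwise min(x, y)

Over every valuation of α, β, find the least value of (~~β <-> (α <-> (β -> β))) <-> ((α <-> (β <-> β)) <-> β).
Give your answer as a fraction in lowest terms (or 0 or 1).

1/2

Take α = 1/2, β = 1/2:
~β = ~1/2 = 0
~~β = ~0 = 1
β -> β = 1/2 -> 1/2 = 1
α <-> (β -> β) = 1/2 <-> 1 = 1/2
~~β <-> (α <-> (β -> β)) = 1 <-> 1/2 = 1/2
β <-> β = 1/2 <-> 1/2 = 1
α <-> (β <-> β) = 1/2 <-> 1 = 1/2
(α <-> (β <-> β)) <-> β = 1/2 <-> 1/2 = 1
(~~β <-> (α <-> (β -> β))) <-> ((α <-> (β <-> β)) <-> β) = 1/2 <-> 1 = 1/2
No assignment yields a value below 1/2, so this is the minimum.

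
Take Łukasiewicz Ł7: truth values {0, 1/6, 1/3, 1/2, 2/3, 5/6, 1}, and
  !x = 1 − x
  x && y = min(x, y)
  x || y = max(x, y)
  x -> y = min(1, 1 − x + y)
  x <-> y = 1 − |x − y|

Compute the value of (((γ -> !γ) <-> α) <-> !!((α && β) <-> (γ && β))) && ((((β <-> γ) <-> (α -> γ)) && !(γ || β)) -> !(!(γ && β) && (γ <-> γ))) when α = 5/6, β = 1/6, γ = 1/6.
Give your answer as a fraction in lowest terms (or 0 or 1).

5/6

!γ = !1/6 = 5/6
γ -> !γ = 1/6 -> 5/6 = 1
(γ -> !γ) <-> α = 1 <-> 5/6 = 5/6
α && β = 5/6 && 1/6 = 1/6
γ && β = 1/6 && 1/6 = 1/6
(α && β) <-> (γ && β) = 1/6 <-> 1/6 = 1
!((α && β) <-> (γ && β)) = !1 = 0
!!((α && β) <-> (γ && β)) = !0 = 1
((γ -> !γ) <-> α) <-> !!((α && β) <-> (γ && β)) = 5/6 <-> 1 = 5/6
β <-> γ = 1/6 <-> 1/6 = 1
α -> γ = 5/6 -> 1/6 = 1/3
(β <-> γ) <-> (α -> γ) = 1 <-> 1/3 = 1/3
γ || β = 1/6 || 1/6 = 1/6
!(γ || β) = !1/6 = 5/6
((β <-> γ) <-> (α -> γ)) && !(γ || β) = 1/3 && 5/6 = 1/3
γ && β = 1/6 && 1/6 = 1/6
!(γ && β) = !1/6 = 5/6
γ <-> γ = 1/6 <-> 1/6 = 1
!(γ && β) && (γ <-> γ) = 5/6 && 1 = 5/6
!(!(γ && β) && (γ <-> γ)) = !5/6 = 1/6
(((β <-> γ) <-> (α -> γ)) && !(γ || β)) -> !(!(γ && β) && (γ <-> γ)) = 1/3 -> 1/6 = 5/6
(((γ -> !γ) <-> α) <-> !!((α && β) <-> (γ && β))) && ((((β <-> γ) <-> (α -> γ)) && !(γ || β)) -> !(!(γ && β) && (γ <-> γ))) = 5/6 && 5/6 = 5/6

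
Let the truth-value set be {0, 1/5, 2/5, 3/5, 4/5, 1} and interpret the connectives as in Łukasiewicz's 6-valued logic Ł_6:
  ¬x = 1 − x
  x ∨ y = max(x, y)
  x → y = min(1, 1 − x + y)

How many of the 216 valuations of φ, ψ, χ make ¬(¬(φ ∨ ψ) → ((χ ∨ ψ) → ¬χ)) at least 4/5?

4

value 1: 1 assignment (counts)
value 4/5: 3 assignments (counts)
value 3/5: 6 assignments
value 2/5: 10 assignments
value 1/5: 15 assignments
value 0: 181 assignments
So 4 of the 216 assignments meet the threshold.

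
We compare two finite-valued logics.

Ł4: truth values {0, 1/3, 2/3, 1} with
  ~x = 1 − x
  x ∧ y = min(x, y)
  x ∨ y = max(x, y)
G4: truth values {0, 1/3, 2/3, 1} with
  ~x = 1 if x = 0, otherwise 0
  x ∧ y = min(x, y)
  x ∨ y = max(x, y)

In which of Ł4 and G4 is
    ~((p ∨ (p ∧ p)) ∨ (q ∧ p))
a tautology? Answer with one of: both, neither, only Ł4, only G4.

In Ł4: at p = 1/3, q = 0 the value is 2/3 — not a tautology.
In G4: at p = 1/3, q = 0 the value is 0 — not a tautology.

neither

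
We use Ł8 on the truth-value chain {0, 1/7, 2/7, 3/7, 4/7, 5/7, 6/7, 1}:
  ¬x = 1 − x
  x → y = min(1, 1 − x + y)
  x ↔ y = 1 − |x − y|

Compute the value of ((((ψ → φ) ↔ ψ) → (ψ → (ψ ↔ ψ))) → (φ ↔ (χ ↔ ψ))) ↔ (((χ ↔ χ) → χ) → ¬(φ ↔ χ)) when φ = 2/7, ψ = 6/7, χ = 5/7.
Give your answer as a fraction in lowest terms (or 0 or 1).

5/7

ψ → φ = 6/7 → 2/7 = 3/7
(ψ → φ) ↔ ψ = 3/7 ↔ 6/7 = 4/7
ψ ↔ ψ = 6/7 ↔ 6/7 = 1
ψ → (ψ ↔ ψ) = 6/7 → 1 = 1
((ψ → φ) ↔ ψ) → (ψ → (ψ ↔ ψ)) = 4/7 → 1 = 1
χ ↔ ψ = 5/7 ↔ 6/7 = 6/7
φ ↔ (χ ↔ ψ) = 2/7 ↔ 6/7 = 3/7
(((ψ → φ) ↔ ψ) → (ψ → (ψ ↔ ψ))) → (φ ↔ (χ ↔ ψ)) = 1 → 3/7 = 3/7
χ ↔ χ = 5/7 ↔ 5/7 = 1
(χ ↔ χ) → χ = 1 → 5/7 = 5/7
φ ↔ χ = 2/7 ↔ 5/7 = 4/7
¬(φ ↔ χ) = ¬4/7 = 3/7
((χ ↔ χ) → χ) → ¬(φ ↔ χ) = 5/7 → 3/7 = 5/7
((((ψ → φ) ↔ ψ) → (ψ → (ψ ↔ ψ))) → (φ ↔ (χ ↔ ψ))) ↔ (((χ ↔ χ) → χ) → ¬(φ ↔ χ)) = 3/7 ↔ 5/7 = 5/7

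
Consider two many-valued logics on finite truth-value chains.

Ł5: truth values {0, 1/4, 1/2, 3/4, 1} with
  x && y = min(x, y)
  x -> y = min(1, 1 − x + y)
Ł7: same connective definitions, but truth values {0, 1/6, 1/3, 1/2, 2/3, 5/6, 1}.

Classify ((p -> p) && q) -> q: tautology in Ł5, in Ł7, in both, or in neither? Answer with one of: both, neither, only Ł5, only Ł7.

both

In Ł5: every assignment gives 1 — tautology.
In Ł7: every assignment gives 1 — tautology.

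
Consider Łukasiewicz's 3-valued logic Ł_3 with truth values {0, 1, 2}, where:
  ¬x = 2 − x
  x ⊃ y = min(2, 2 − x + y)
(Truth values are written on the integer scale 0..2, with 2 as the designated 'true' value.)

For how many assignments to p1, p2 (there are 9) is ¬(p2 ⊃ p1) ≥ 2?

1

p1 = 0, p2 = 0 ↦ 0  <
p1 = 0, p2 = 1 ↦ 1  <
p1 = 0, p2 = 2 ↦ 2  ≥
p1 = 1, p2 = 0 ↦ 0  <
p1 = 1, p2 = 1 ↦ 0  <
p1 = 1, p2 = 2 ↦ 1  <
p1 = 2, p2 = 0 ↦ 0  <
p1 = 2, p2 = 1 ↦ 0  <
p1 = 2, p2 = 2 ↦ 0  <
So 1 of the 9 assignments meets the threshold.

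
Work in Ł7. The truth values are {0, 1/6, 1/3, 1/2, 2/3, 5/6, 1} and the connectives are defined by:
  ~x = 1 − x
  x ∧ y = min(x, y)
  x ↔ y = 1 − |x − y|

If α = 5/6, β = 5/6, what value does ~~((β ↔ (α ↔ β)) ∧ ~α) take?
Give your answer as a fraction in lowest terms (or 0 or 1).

1/6

α ↔ β = 5/6 ↔ 5/6 = 1
β ↔ (α ↔ β) = 5/6 ↔ 1 = 5/6
~α = ~5/6 = 1/6
(β ↔ (α ↔ β)) ∧ ~α = 5/6 ∧ 1/6 = 1/6
~((β ↔ (α ↔ β)) ∧ ~α) = ~1/6 = 5/6
~~((β ↔ (α ↔ β)) ∧ ~α) = ~5/6 = 1/6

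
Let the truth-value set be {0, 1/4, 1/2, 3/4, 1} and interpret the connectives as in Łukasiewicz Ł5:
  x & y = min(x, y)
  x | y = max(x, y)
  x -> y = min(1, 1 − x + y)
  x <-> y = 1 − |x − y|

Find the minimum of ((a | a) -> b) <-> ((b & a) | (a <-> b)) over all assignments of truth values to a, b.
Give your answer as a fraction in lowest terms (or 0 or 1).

Take a = 0, b = 1:
a | a = 0 | 0 = 0
(a | a) -> b = 0 -> 1 = 1
b & a = 1 & 0 = 0
a <-> b = 0 <-> 1 = 0
(b & a) | (a <-> b) = 0 | 0 = 0
((a | a) -> b) <-> ((b & a) | (a <-> b)) = 1 <-> 0 = 0
No assignment yields a value below 0, so this is the minimum.

0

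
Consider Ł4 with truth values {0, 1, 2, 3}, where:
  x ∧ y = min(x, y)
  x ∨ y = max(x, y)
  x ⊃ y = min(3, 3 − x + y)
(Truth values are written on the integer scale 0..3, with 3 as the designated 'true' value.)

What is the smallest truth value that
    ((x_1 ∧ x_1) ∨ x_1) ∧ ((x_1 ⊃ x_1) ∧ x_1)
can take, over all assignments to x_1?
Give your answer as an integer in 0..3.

Take x_1 = 0:
x_1 ∧ x_1 = 0 ∧ 0 = 0
(x_1 ∧ x_1) ∨ x_1 = 0 ∨ 0 = 0
x_1 ⊃ x_1 = 0 ⊃ 0 = 3
(x_1 ⊃ x_1) ∧ x_1 = 3 ∧ 0 = 0
((x_1 ∧ x_1) ∨ x_1) ∧ ((x_1 ⊃ x_1) ∧ x_1) = 0 ∧ 0 = 0
No assignment yields a value below 0, so this is the minimum.

0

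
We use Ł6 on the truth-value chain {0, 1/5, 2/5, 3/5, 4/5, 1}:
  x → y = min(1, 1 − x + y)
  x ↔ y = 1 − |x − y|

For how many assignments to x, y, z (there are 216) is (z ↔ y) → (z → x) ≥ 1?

value 1: 174 assignments (counts)
value 4/5: 19 assignments
value 3/5: 12 assignments
value 2/5: 7 assignments
value 1/5: 3 assignments
value 0: 1 assignment
So 174 of the 216 assignments meet the threshold.

174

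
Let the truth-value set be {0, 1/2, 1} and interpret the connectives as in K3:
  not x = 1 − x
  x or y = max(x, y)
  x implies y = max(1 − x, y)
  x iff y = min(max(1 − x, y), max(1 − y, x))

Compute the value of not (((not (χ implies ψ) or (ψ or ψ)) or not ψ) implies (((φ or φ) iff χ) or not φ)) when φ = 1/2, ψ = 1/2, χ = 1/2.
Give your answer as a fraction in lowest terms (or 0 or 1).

1/2

χ implies ψ = 1/2 implies 1/2 = 1/2
not (χ implies ψ) = not 1/2 = 1/2
ψ or ψ = 1/2 or 1/2 = 1/2
not (χ implies ψ) or (ψ or ψ) = 1/2 or 1/2 = 1/2
not ψ = not 1/2 = 1/2
(not (χ implies ψ) or (ψ or ψ)) or not ψ = 1/2 or 1/2 = 1/2
φ or φ = 1/2 or 1/2 = 1/2
(φ or φ) iff χ = 1/2 iff 1/2 = 1/2
not φ = not 1/2 = 1/2
((φ or φ) iff χ) or not φ = 1/2 or 1/2 = 1/2
((not (χ implies ψ) or (ψ or ψ)) or not ψ) implies (((φ or φ) iff χ) or not φ) = 1/2 implies 1/2 = 1/2
not (((not (χ implies ψ) or (ψ or ψ)) or not ψ) implies (((φ or φ) iff χ) or not φ)) = not 1/2 = 1/2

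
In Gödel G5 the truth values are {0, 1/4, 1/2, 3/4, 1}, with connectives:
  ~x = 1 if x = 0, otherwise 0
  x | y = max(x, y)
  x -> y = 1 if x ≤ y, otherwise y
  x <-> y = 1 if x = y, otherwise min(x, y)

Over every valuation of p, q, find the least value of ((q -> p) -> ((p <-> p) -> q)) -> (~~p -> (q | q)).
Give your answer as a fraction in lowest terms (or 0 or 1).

1/2

Take p = 1/4, q = 1/2:
q -> p = 1/2 -> 1/4 = 1/4
p <-> p = 1/4 <-> 1/4 = 1
(p <-> p) -> q = 1 -> 1/2 = 1/2
(q -> p) -> ((p <-> p) -> q) = 1/4 -> 1/2 = 1
~p = ~1/4 = 0
~~p = ~0 = 1
q | q = 1/2 | 1/2 = 1/2
~~p -> (q | q) = 1 -> 1/2 = 1/2
((q -> p) -> ((p <-> p) -> q)) -> (~~p -> (q | q)) = 1 -> 1/2 = 1/2
No assignment yields a value below 1/2, so this is the minimum.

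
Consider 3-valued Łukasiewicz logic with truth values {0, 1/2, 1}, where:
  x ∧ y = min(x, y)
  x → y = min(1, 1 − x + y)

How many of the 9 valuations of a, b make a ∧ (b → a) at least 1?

a = 0, b = 0 ↦ 0  <
a = 0, b = 1/2 ↦ 0  <
a = 0, b = 1 ↦ 0  <
a = 1/2, b = 0 ↦ 1/2  <
a = 1/2, b = 1/2 ↦ 1/2  <
a = 1/2, b = 1 ↦ 1/2  <
a = 1, b = 0 ↦ 1  ≥
a = 1, b = 1/2 ↦ 1  ≥
a = 1, b = 1 ↦ 1  ≥
So 3 of the 9 assignments meet the threshold.

3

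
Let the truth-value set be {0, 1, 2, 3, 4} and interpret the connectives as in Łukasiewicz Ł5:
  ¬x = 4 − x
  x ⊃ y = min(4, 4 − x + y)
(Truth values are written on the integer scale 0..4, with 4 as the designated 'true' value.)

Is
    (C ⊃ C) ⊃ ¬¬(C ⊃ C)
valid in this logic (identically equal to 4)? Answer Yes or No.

C = 0 ↦ 4
C = 1 ↦ 4
C = 2 ↦ 4
C = 3 ↦ 4
C = 4 ↦ 4
Every assignment gives a value ≥ 4.

Yes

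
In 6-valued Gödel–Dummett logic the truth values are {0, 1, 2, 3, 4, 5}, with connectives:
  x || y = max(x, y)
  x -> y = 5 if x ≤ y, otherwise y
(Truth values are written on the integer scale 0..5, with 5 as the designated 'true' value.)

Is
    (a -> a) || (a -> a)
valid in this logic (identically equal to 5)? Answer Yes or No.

Yes

a = 0 ↦ 5
a = 1 ↦ 5
a = 2 ↦ 5
a = 3 ↦ 5
a = 4 ↦ 5
a = 5 ↦ 5
Every assignment gives a value ≥ 5.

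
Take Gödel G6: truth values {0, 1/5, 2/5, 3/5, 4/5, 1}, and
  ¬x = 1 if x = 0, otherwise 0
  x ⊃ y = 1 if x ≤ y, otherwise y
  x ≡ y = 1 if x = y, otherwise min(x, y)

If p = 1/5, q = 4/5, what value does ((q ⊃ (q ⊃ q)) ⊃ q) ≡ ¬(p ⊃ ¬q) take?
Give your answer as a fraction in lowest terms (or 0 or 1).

4/5

q ⊃ q = 4/5 ⊃ 4/5 = 1
q ⊃ (q ⊃ q) = 4/5 ⊃ 1 = 1
(q ⊃ (q ⊃ q)) ⊃ q = 1 ⊃ 4/5 = 4/5
¬q = ¬4/5 = 0
p ⊃ ¬q = 1/5 ⊃ 0 = 0
¬(p ⊃ ¬q) = ¬0 = 1
((q ⊃ (q ⊃ q)) ⊃ q) ≡ ¬(p ⊃ ¬q) = 4/5 ≡ 1 = 4/5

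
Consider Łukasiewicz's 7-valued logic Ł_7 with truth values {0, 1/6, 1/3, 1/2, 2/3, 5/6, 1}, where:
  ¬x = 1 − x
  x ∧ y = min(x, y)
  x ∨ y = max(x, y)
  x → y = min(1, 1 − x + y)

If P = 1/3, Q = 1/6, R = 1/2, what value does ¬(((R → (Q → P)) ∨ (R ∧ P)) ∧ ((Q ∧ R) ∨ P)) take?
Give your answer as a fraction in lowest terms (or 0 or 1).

2/3

Q → P = 1/6 → 1/3 = 1
R → (Q → P) = 1/2 → 1 = 1
R ∧ P = 1/2 ∧ 1/3 = 1/3
(R → (Q → P)) ∨ (R ∧ P) = 1 ∨ 1/3 = 1
Q ∧ R = 1/6 ∧ 1/2 = 1/6
(Q ∧ R) ∨ P = 1/6 ∨ 1/3 = 1/3
((R → (Q → P)) ∨ (R ∧ P)) ∧ ((Q ∧ R) ∨ P) = 1 ∧ 1/3 = 1/3
¬(((R → (Q → P)) ∨ (R ∧ P)) ∧ ((Q ∧ R) ∨ P)) = ¬1/3 = 2/3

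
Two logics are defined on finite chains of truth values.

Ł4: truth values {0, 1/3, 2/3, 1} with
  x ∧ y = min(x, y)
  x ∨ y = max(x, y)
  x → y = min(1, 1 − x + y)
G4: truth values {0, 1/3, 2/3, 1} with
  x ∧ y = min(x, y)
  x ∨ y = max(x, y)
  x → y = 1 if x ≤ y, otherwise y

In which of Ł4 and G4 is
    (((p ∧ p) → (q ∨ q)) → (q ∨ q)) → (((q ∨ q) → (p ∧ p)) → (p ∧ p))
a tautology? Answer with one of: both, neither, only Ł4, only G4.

In Ł4: every assignment gives 1 — tautology.
In G4: at p = 1/3, q = 0 the value is 1/3 — not a tautology.

only Ł4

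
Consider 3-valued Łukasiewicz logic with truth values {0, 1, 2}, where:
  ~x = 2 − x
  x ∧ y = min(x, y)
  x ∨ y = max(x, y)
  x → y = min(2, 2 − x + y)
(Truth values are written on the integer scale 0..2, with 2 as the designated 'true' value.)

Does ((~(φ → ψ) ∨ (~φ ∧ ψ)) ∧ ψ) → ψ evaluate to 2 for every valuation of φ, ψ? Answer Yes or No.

φ = 0, ψ = 0 ↦ 2
φ = 0, ψ = 1 ↦ 2
φ = 0, ψ = 2 ↦ 2
φ = 1, ψ = 0 ↦ 2
φ = 1, ψ = 1 ↦ 2
φ = 1, ψ = 2 ↦ 2
φ = 2, ψ = 0 ↦ 2
φ = 2, ψ = 1 ↦ 2
φ = 2, ψ = 2 ↦ 2
Every assignment gives a value ≥ 2.

Yes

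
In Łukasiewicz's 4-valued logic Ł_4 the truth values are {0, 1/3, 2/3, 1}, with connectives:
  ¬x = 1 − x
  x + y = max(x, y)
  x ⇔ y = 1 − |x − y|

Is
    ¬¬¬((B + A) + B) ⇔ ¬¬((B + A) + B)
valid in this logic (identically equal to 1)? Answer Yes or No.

No

Counterexample: take A = 0, B = 0.
B + A = 0 + 0 = 0
(B + A) + B = 0 + 0 = 0
¬((B + A) + B) = ¬0 = 1
¬¬((B + A) + B) = ¬1 = 0
¬¬¬((B + A) + B) = ¬0 = 1
¬¬((B + A) + B) = ¬1 = 0
¬¬¬((B + A) + B) ⇔ ¬¬((B + A) + B) = 1 ⇔ 0 = 0
This gives 0 ≠ 1.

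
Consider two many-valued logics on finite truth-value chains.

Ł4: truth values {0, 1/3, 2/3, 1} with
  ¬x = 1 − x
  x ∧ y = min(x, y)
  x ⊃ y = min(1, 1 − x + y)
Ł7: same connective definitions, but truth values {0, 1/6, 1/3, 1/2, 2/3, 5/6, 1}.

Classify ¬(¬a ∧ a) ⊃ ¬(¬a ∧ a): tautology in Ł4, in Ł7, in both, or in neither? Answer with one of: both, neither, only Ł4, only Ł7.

In Ł4: every assignment gives 1 — tautology.
In Ł7: every assignment gives 1 — tautology.

both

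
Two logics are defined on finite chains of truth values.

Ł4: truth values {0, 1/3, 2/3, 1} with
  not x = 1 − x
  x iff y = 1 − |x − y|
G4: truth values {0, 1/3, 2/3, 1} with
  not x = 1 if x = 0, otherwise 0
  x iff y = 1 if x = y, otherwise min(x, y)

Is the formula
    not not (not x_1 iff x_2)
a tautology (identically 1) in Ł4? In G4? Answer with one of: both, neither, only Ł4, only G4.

neither

In Ł4: at x_1 = 0, x_2 = 0 the value is 0 — not a tautology.
In G4: at x_1 = 0, x_2 = 0 the value is 0 — not a tautology.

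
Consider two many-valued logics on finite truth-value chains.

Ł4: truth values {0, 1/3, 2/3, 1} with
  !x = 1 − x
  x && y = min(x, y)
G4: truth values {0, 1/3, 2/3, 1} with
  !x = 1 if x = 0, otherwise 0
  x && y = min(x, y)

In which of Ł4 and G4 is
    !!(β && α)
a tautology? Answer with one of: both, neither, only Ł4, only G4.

In Ł4: at α = 0, β = 0 the value is 0 — not a tautology.
In G4: at α = 0, β = 0 the value is 0 — not a tautology.

neither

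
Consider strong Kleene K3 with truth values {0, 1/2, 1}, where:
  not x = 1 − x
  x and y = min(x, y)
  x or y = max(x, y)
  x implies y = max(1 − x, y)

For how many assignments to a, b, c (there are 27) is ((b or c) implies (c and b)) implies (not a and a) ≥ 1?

6

value 1: 6 assignments (counts)
value 1/2: 17 assignments
value 0: 4 assignments
So 6 of the 27 assignments meet the threshold.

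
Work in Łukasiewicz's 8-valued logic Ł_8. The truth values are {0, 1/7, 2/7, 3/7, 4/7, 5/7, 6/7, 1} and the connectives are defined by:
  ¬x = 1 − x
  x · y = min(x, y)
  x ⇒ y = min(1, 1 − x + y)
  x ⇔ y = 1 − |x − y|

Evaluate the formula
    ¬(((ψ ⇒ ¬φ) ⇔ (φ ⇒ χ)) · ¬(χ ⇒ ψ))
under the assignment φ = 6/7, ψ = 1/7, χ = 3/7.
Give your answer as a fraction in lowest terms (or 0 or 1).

5/7

¬φ = ¬6/7 = 1/7
ψ ⇒ ¬φ = 1/7 ⇒ 1/7 = 1
φ ⇒ χ = 6/7 ⇒ 3/7 = 4/7
(ψ ⇒ ¬φ) ⇔ (φ ⇒ χ) = 1 ⇔ 4/7 = 4/7
χ ⇒ ψ = 3/7 ⇒ 1/7 = 5/7
¬(χ ⇒ ψ) = ¬5/7 = 2/7
((ψ ⇒ ¬φ) ⇔ (φ ⇒ χ)) · ¬(χ ⇒ ψ) = 4/7 · 2/7 = 2/7
¬(((ψ ⇒ ¬φ) ⇔ (φ ⇒ χ)) · ¬(χ ⇒ ψ)) = ¬2/7 = 5/7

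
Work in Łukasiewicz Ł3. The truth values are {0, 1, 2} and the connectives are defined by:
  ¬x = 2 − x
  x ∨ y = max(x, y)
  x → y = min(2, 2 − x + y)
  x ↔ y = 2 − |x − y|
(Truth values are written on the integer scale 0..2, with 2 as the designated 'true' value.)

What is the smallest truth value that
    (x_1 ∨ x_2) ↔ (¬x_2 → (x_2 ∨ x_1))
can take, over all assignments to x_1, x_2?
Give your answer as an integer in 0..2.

Take x_1 = 0, x_2 = 1:
x_1 ∨ x_2 = 0 ∨ 1 = 1
¬x_2 = ¬1 = 1
x_2 ∨ x_1 = 1 ∨ 0 = 1
¬x_2 → (x_2 ∨ x_1) = 1 → 1 = 2
(x_1 ∨ x_2) ↔ (¬x_2 → (x_2 ∨ x_1)) = 1 ↔ 2 = 1
No assignment yields a value below 1, so this is the minimum.

1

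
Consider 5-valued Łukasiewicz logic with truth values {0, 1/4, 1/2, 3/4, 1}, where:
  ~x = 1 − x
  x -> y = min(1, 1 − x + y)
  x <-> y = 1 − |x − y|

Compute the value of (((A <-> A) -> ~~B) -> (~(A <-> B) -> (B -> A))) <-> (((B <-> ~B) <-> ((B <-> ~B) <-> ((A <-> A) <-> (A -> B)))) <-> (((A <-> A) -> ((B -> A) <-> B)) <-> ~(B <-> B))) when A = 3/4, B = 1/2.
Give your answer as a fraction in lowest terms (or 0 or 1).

A <-> A = 3/4 <-> 3/4 = 1
~B = ~1/2 = 1/2
~~B = ~1/2 = 1/2
(A <-> A) -> ~~B = 1 -> 1/2 = 1/2
A <-> B = 3/4 <-> 1/2 = 3/4
~(A <-> B) = ~3/4 = 1/4
B -> A = 1/2 -> 3/4 = 1
~(A <-> B) -> (B -> A) = 1/4 -> 1 = 1
((A <-> A) -> ~~B) -> (~(A <-> B) -> (B -> A)) = 1/2 -> 1 = 1
~B = ~1/2 = 1/2
B <-> ~B = 1/2 <-> 1/2 = 1
~B = ~1/2 = 1/2
B <-> ~B = 1/2 <-> 1/2 = 1
A <-> A = 3/4 <-> 3/4 = 1
A -> B = 3/4 -> 1/2 = 3/4
(A <-> A) <-> (A -> B) = 1 <-> 3/4 = 3/4
(B <-> ~B) <-> ((A <-> A) <-> (A -> B)) = 1 <-> 3/4 = 3/4
(B <-> ~B) <-> ((B <-> ~B) <-> ((A <-> A) <-> (A -> B))) = 1 <-> 3/4 = 3/4
A <-> A = 3/4 <-> 3/4 = 1
B -> A = 1/2 -> 3/4 = 1
(B -> A) <-> B = 1 <-> 1/2 = 1/2
(A <-> A) -> ((B -> A) <-> B) = 1 -> 1/2 = 1/2
B <-> B = 1/2 <-> 1/2 = 1
~(B <-> B) = ~1 = 0
((A <-> A) -> ((B -> A) <-> B)) <-> ~(B <-> B) = 1/2 <-> 0 = 1/2
((B <-> ~B) <-> ((B <-> ~B) <-> ((A <-> A) <-> (A -> B)))) <-> (((A <-> A) -> ((B -> A) <-> B)) <-> ~(B <-> B)) = 3/4 <-> 1/2 = 3/4
(((A <-> A) -> ~~B) -> (~(A <-> B) -> (B -> A))) <-> (((B <-> ~B) <-> ((B <-> ~B) <-> ((A <-> A) <-> (A -> B)))) <-> (((A <-> A) -> ((B -> A) <-> B)) <-> ~(B <-> B))) = 1 <-> 3/4 = 3/4

3/4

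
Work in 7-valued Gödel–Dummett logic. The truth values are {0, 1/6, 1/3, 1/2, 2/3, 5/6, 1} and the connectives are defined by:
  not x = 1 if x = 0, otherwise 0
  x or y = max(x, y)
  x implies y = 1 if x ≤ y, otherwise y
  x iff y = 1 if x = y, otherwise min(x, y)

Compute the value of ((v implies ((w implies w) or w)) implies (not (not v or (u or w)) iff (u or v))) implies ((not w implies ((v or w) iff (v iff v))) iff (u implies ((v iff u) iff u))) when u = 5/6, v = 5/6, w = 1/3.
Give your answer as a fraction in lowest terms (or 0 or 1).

1

w implies w = 1/3 implies 1/3 = 1
(w implies w) or w = 1 or 1/3 = 1
v implies ((w implies w) or w) = 5/6 implies 1 = 1
not v = not 5/6 = 0
u or w = 5/6 or 1/3 = 5/6
not v or (u or w) = 0 or 5/6 = 5/6
not (not v or (u or w)) = not 5/6 = 0
u or v = 5/6 or 5/6 = 5/6
not (not v or (u or w)) iff (u or v) = 0 iff 5/6 = 0
(v implies ((w implies w) or w)) implies (not (not v or (u or w)) iff (u or v)) = 1 implies 0 = 0
not w = not 1/3 = 0
v or w = 5/6 or 1/3 = 5/6
v iff v = 5/6 iff 5/6 = 1
(v or w) iff (v iff v) = 5/6 iff 1 = 5/6
not w implies ((v or w) iff (v iff v)) = 0 implies 5/6 = 1
v iff u = 5/6 iff 5/6 = 1
(v iff u) iff u = 1 iff 5/6 = 5/6
u implies ((v iff u) iff u) = 5/6 implies 5/6 = 1
(not w implies ((v or w) iff (v iff v))) iff (u implies ((v iff u) iff u)) = 1 iff 1 = 1
((v implies ((w implies w) or w)) implies (not (not v or (u or w)) iff (u or v))) implies ((not w implies ((v or w) iff (v iff v))) iff (u implies ((v iff u) iff u))) = 0 implies 1 = 1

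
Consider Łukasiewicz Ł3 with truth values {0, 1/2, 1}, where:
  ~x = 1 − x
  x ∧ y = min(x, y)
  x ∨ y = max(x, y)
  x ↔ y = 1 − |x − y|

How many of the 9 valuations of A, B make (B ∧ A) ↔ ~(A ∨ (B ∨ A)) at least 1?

A = 0, B = 0 ↦ 0  <
A = 0, B = 1/2 ↦ 1/2  <
A = 0, B = 1 ↦ 1  ≥
A = 1/2, B = 0 ↦ 1/2  <
A = 1/2, B = 1/2 ↦ 1  ≥
A = 1/2, B = 1 ↦ 1/2  <
A = 1, B = 0 ↦ 1  ≥
A = 1, B = 1/2 ↦ 1/2  <
A = 1, B = 1 ↦ 0  <
So 3 of the 9 assignments meet the threshold.

3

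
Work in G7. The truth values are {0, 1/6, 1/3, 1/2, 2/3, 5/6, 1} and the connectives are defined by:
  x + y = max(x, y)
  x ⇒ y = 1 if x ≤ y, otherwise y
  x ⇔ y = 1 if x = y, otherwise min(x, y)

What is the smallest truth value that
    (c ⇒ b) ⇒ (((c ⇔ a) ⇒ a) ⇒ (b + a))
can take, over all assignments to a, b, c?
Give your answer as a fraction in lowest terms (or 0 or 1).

Take a = 0, b = 1/6, c = 1/6:
c ⇒ b = 1/6 ⇒ 1/6 = 1
c ⇔ a = 1/6 ⇔ 0 = 0
(c ⇔ a) ⇒ a = 0 ⇒ 0 = 1
b + a = 1/6 + 0 = 1/6
((c ⇔ a) ⇒ a) ⇒ (b + a) = 1 ⇒ 1/6 = 1/6
(c ⇒ b) ⇒ (((c ⇔ a) ⇒ a) ⇒ (b + a)) = 1 ⇒ 1/6 = 1/6
No assignment yields a value below 1/6, so this is the minimum.

1/6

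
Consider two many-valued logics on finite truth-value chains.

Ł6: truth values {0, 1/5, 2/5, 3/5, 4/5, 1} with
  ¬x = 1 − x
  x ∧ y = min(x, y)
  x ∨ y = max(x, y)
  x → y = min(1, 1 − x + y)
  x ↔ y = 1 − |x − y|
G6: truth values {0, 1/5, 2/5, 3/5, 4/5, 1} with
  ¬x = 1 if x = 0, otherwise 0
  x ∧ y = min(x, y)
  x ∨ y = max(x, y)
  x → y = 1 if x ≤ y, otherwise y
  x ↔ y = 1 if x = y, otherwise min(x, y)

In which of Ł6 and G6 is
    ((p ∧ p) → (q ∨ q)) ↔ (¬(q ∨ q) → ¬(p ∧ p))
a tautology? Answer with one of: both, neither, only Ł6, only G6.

In Ł6: every assignment gives 1 — tautology.
In G6: at p = 2/5, q = 1/5 the value is 1/5 — not a tautology.

only Ł6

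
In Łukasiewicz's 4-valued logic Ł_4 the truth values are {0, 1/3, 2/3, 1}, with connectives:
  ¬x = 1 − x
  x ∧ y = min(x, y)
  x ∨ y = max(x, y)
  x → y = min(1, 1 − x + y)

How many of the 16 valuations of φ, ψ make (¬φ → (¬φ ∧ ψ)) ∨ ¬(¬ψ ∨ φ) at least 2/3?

13

φ = 0, ψ = 0 ↦ 0  <
φ = 0, ψ = 1/3 ↦ 1/3  <
φ = 0, ψ = 2/3 ↦ 2/3  ≥
φ = 0, ψ = 1 ↦ 1  ≥
φ = 1/3, ψ = 0 ↦ 1/3  <
φ = 1/3, ψ = 1/3 ↦ 2/3  ≥
φ = 1/3, ψ = 2/3 ↦ 1  ≥
φ = 1/3, ψ = 1 ↦ 1  ≥
φ = 2/3, ψ = 0 ↦ 2/3  ≥
φ = 2/3, ψ = 1/3 ↦ 1  ≥
φ = 2/3, ψ = 2/3 ↦ 1  ≥
φ = 2/3, ψ = 1 ↦ 1  ≥
φ = 1, ψ = 0 ↦ 1  ≥
φ = 1, ψ = 1/3 ↦ 1  ≥
φ = 1, ψ = 2/3 ↦ 1  ≥
φ = 1, ψ = 1 ↦ 1  ≥
So 13 of the 16 assignments meet the threshold.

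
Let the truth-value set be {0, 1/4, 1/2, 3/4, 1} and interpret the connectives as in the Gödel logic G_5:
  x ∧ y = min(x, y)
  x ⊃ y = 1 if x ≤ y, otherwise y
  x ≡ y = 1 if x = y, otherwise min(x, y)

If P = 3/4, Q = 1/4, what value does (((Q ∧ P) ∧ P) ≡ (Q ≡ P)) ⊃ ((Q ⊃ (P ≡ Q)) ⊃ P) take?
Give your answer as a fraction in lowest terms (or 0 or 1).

Q ∧ P = 1/4 ∧ 3/4 = 1/4
(Q ∧ P) ∧ P = 1/4 ∧ 3/4 = 1/4
Q ≡ P = 1/4 ≡ 3/4 = 1/4
((Q ∧ P) ∧ P) ≡ (Q ≡ P) = 1/4 ≡ 1/4 = 1
P ≡ Q = 3/4 ≡ 1/4 = 1/4
Q ⊃ (P ≡ Q) = 1/4 ⊃ 1/4 = 1
(Q ⊃ (P ≡ Q)) ⊃ P = 1 ⊃ 3/4 = 3/4
(((Q ∧ P) ∧ P) ≡ (Q ≡ P)) ⊃ ((Q ⊃ (P ≡ Q)) ⊃ P) = 1 ⊃ 3/4 = 3/4

3/4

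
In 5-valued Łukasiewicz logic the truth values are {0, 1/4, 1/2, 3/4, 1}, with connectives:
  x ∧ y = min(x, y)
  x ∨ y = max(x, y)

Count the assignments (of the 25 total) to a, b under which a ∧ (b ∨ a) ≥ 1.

value 1: 5 assignments (counts)
value 3/4: 5 assignments
value 1/2: 5 assignments
value 1/4: 5 assignments
value 0: 5 assignments
So 5 of the 25 assignments meet the threshold.

5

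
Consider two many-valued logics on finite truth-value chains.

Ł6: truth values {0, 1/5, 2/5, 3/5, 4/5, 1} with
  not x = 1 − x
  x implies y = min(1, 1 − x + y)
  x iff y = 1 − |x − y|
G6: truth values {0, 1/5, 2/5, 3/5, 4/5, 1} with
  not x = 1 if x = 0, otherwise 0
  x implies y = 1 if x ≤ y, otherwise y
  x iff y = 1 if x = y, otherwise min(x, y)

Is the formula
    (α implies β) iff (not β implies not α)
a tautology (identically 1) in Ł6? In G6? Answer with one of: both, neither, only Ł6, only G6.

only Ł6

In Ł6: every assignment gives 1 — tautology.
In G6: at α = 2/5, β = 1/5 the value is 1/5 — not a tautology.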